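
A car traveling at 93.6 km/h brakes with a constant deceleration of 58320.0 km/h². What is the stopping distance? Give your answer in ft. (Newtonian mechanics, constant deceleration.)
d = v₀² / (2a) (with unit conversion) = 246.4 ft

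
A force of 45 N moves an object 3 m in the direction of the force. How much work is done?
W = Fd = 45×3 = 135.0 J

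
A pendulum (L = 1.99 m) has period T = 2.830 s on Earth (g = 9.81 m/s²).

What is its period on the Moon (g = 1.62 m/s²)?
T = 2π√(L/g), so T_moon/T_earth = √(g_earth/g_moon)
T_moon = 2π√(1.99/1.62) = 6.964 s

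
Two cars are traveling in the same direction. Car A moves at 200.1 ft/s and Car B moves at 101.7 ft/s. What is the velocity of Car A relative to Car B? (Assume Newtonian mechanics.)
v_rel = v_A - v_B = 200.1 - 101.7 = 98.4 ft/s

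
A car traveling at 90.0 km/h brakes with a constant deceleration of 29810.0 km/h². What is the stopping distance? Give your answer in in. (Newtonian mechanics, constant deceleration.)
d = v₀² / (2a) (with unit conversion) = 5349.0 in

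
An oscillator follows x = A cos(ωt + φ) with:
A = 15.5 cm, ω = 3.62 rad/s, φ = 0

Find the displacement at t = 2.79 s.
x = A cos(ωt + φ) = 15.5×cos(3.62×2.79 + 0) = -12.1 cm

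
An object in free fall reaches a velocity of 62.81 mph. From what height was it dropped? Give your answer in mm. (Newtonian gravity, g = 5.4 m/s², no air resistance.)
h = v²/(2g) (with unit conversion) = 73000.0 mm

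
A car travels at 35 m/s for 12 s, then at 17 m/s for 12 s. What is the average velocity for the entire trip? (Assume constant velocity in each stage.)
d₁ = v₁t₁ = 35 × 12 = 420 m
d₂ = v₂t₂ = 17 × 12 = 204 m
d_total = 624 m, t_total = 24 s
v_avg = d_total/t_total = 624/24 = 26.0 m/s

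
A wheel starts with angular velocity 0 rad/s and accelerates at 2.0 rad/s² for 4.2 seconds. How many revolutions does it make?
θ = ω₀t + ½αt² = 0×4.2 + ½×2.0×4.2² = 17.64 rad
Revolutions = θ/(2π) = 17.64/(2π) = 2.81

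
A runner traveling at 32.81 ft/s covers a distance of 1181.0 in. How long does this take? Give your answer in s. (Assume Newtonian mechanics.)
t = d/v (with unit conversion) = 3.0 s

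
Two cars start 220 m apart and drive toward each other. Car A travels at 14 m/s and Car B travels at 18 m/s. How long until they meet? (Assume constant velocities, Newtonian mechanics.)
Combined speed: v_combined = 14 + 18 = 32 m/s
Time to meet: t = d/32 = 220/32 = 6.88 s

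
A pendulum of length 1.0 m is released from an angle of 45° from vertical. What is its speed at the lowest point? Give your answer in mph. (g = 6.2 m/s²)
h = L(1 − cosθ) = 1.0×(1 − cos45°) = 0.2929 m
v = √(2gh) = √(2×6.2×0.2929) = 1.906 m/s = 4.263 mph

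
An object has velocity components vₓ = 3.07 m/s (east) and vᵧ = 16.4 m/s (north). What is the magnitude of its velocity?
|v| = √(vₓ² + vᵧ²) = √(3.07² + 16.4²) = √(278.385) = 16.68 m/s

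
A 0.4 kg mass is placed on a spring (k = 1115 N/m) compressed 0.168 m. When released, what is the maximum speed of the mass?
½kx² = ½mv² → v = x√(k/m) = 0.168×√(1115/0.4) = 8.87 m/s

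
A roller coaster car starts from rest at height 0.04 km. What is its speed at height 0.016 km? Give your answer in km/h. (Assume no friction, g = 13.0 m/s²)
mgh₁ = ½mv₂² + mgh₂ → v₂ = √(2g(h₁−h₂)) = √(2×13.0×(40−16)) = 24.98 m/s = 89.93 km/h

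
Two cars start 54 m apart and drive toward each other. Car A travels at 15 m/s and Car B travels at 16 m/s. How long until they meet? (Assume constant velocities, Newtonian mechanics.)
Combined speed: v_combined = 15 + 16 = 31 m/s
Time to meet: t = d/31 = 54/31 = 1.74 s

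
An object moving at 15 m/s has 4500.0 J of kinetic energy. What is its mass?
KE = ½mv² → m = 2KE/v² = 2×4500.0/15² = 40.0 kg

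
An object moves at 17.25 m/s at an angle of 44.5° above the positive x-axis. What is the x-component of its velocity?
vₓ = v cos(θ) = 17.25 × cos(44.5°) = 12.3 m/s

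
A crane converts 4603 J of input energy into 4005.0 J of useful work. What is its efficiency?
η = W_out/W_in = 4005.0/4603 = 0.8701 = 87.01%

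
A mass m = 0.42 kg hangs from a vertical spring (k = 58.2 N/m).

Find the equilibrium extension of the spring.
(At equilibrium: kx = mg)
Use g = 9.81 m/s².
x_eq = mg/k = 0.42×9.81/58.2 = 0.07079 m = 7.079 cm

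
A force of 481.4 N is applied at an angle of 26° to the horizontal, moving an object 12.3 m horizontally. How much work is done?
W = Fd cosθ = 481.4×12.3×cos(26°) = 5322.0 J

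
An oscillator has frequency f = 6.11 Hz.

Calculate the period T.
T = 1/f = 1/6.11 = 0.1637 s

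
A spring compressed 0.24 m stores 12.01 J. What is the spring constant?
PE = ½kx² → k = 2PE/x² = 2×12.01/0.24² = 417.0 N/m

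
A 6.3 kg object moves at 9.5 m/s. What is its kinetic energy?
KE = ½mv² = ½×6.3×9.5² = 284.2875 J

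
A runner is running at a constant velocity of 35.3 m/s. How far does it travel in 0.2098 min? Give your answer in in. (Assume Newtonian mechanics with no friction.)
d = vt (with unit conversion) = 17490.0 in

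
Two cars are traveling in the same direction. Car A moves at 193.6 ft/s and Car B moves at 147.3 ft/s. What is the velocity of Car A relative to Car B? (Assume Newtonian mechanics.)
v_rel = v_A - v_B = 193.6 - 147.3 = 46.3 ft/s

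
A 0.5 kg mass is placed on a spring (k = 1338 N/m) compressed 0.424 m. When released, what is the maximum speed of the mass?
½kx² = ½mv² → v = x√(k/m) = 0.424×√(1338/0.5) = 21.93 m/s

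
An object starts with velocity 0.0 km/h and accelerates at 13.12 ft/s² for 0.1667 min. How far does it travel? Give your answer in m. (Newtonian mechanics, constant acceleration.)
d = v₀t + ½at² (with unit conversion) = 200.0 m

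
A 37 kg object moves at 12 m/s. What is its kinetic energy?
KE = ½mv² = ½×37×12² = 2664.0 J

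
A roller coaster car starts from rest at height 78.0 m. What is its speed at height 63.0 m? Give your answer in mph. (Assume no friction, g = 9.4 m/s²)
mgh₁ = ½mv₂² + mgh₂ → v₂ = √(2g(h₁−h₂)) = √(2×9.4×(78−63)) = 16.79 m/s = 37.56 mph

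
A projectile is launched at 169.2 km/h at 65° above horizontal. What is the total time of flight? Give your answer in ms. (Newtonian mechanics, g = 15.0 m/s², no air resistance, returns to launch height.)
T = 2v₀sin(θ)/g (with unit conversion) = 5680.0 ms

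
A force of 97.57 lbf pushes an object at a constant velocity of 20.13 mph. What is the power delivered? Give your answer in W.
P = Fv = 434 N × 8.999 m/s = 3906 W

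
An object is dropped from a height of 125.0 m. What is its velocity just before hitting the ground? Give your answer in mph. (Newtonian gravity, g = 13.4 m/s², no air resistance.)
v = √(2gh) (with unit conversion) = 129.5 mph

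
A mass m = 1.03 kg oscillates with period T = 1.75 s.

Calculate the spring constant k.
T = 2π√(m/k) → k = m(2π/T)² = 1.03×(2π/1.75)² = 13.28 N/m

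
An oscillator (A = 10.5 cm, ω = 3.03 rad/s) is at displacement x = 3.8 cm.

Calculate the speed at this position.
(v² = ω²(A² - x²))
v = ω√(A² − x²) = 3.03×√(0.105² − 0.038²) = 0.2966 m/s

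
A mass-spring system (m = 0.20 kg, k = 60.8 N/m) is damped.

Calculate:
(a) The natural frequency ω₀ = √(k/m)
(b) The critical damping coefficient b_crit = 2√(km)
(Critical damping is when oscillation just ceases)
ω₀ = √(k/m) = √(60.8/0.2) = 17.44 rad/s
b_crit = 2√(km) = 2√(60.8×0.2) = 6.974 kg/s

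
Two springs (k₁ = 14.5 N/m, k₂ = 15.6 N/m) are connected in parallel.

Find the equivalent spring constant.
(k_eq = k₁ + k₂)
k_eq = k₁ + k₂ = 14.5 + 15.6 = 30.1 N/m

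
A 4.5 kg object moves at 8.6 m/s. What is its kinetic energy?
KE = ½mv² = ½×4.5×8.6² = 166.41 J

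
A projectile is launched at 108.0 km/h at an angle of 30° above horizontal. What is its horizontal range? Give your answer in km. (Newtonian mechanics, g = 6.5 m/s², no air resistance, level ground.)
R = v₀² sin(2θ) / g (with unit conversion) = 0.1199 km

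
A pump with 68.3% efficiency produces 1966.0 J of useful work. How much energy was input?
W_in = W_out/η = 1966.0/0.683 = 2878.5 J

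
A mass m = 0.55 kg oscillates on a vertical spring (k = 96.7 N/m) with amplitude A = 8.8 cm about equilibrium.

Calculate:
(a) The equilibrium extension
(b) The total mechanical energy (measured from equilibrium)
x_eq = mg/k = 0.55×9.81/96.7 = 0.0558 m = 5.58 cm
E = ½kA² = ½×96.7×(0.088)² = 0.3744 J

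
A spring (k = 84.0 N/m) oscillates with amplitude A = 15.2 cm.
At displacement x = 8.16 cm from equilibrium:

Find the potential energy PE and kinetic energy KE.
E_total = ½kA² = ½×84.0×(0.152)² = 0.9704 J
PE = ½kx² = ½×84.0×(0.0816)² = 0.2797 J
KE = E_total − PE = 0.6907 J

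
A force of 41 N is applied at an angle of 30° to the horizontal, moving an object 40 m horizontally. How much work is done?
W = Fd cosθ = 41×40×cos(30°) = 1420.3 J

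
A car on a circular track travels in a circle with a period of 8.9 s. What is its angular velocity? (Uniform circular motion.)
ω = 2π/T = 2π/8.9 = 0.706 rad/s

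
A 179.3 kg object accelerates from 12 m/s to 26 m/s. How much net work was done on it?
W_net = ΔKE = ½m(v₂² − v₁²) = ½×179.3×(26² − 12²) = 47693.8 J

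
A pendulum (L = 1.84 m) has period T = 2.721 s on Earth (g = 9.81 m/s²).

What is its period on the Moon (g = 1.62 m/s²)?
T = 2π√(L/g), so T_moon/T_earth = √(g_earth/g_moon)
T_moon = 2π√(1.84/1.62) = 6.696 s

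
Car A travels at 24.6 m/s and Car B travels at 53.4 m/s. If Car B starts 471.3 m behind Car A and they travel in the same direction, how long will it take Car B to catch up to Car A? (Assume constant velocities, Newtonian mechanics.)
Relative speed: v_rel = 53.4 - 24.6 = 28.8 m/s
Time to catch: t = d₀/v_rel = 471.3/28.8 = 16.36 s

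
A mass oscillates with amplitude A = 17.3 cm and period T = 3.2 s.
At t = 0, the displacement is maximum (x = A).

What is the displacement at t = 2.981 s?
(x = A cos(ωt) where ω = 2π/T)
ω = 2π/T = 2π/3.2 = 1.963 rad/s
x = A cos(ωt) = 17.3×cos(1.963×2.981) = 15.73 cm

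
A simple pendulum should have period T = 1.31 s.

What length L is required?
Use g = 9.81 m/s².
T = 2π√(L/g) → L = g(T/2π)² = 9.81×(1.31/2π)² = 0.4264 m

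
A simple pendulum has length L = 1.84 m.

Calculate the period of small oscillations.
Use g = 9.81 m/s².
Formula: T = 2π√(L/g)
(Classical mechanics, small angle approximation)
T = 2π√(L/g) = 2π√(1.84/9.81) = 2.721 s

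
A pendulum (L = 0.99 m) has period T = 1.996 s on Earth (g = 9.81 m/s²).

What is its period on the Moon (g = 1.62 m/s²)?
T = 2π√(L/g), so T_moon/T_earth = √(g_earth/g_moon)
T_moon = 2π√(0.99/1.62) = 4.912 s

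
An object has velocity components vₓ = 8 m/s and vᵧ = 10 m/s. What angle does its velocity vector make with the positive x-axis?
θ = arctan(vᵧ/vₓ) = arctan(10/8) = 51.34°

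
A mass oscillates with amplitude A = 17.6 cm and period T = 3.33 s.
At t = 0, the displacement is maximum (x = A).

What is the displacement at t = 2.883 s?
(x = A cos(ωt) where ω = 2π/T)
ω = 2π/T = 2π/3.33 = 1.887 rad/s
x = A cos(ωt) = 17.6×cos(1.887×2.883) = 11.7 cm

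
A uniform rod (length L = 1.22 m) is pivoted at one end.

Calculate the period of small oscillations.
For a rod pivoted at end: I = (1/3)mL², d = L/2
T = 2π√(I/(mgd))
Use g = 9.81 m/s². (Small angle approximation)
I/m = (1/3)L² = 0.4961 m²; d = L/2 = 0.61 m
T = 2π√(I/(mgd)) = 2π√(0.4961/(9.81×0.61)) = 1.809 s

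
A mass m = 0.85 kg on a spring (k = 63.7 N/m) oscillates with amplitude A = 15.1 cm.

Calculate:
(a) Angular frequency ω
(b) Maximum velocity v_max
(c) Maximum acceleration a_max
ω = √(k/m) = √(63.7/0.85) = 8.657 rad/s
v_max = ωA = 8.657×0.151 = 1.307 m/s
a_max = ω²A = 8.657²×0.151 = 11.32 m/s²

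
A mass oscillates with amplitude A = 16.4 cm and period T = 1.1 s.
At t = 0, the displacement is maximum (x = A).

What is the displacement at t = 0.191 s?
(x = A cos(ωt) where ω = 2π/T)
ω = 2π/T = 2π/1.1 = 5.712 rad/s
x = A cos(ωt) = 16.4×cos(5.712×0.191) = 7.57 cm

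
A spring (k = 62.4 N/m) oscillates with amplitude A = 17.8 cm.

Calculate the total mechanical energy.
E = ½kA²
E = ½kA² = ½×62.4×(0.178)² = 0.9885 J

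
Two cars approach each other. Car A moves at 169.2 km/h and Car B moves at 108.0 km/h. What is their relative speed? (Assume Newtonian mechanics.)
v_rel = v_A + v_B = 169.2 + 108.0 = 277.2 km/h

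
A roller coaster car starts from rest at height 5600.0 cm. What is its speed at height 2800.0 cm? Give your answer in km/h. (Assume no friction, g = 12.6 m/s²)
mgh₁ = ½mv₂² + mgh₂ → v₂ = √(2g(h₁−h₂)) = √(2×12.6×(56−28)) = 26.56 m/s = 95.63 km/h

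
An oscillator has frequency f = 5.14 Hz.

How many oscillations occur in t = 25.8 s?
n = f×t = 5.14×25.8 = 132.6 oscillations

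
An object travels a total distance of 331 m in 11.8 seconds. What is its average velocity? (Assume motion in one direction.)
v_avg = Δd / Δt = 331 / 11.8 = 28.05 m/s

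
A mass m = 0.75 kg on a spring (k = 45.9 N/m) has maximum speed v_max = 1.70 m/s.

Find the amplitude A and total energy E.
½mv²_max = ½kA² → A = v_max√(m/k) = 1.7×√(0.75/45.9) = 0.2173 m = 21.73 cm
E = ½mv²_max = ½×0.75×1.7² = 1.084 J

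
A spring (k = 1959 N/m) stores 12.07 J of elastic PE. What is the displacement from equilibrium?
PE = ½kx² → x = √(2PE/k) = √(2×12.07/1959) = 0.111 m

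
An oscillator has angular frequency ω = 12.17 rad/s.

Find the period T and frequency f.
T = 2π/ω = 2π/12.17 = 0.5163 s; f = ω/2π = 1.937 Hz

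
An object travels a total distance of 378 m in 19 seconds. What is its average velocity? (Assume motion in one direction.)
v_avg = Δd / Δt = 378 / 19 = 19.89 m/s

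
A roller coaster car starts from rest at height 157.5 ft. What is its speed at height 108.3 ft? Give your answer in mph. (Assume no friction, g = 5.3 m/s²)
mgh₁ = ½mv₂² + mgh₂ → v₂ = √(2g(h₁−h₂)) = √(2×5.3×(48.01−33.01)) = 12.61 m/s = 28.2 mph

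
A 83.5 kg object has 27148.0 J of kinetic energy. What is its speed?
KE = ½mv² → v = √(2KE/m) = √(2×27148.0/83.5) = 25.5 m/s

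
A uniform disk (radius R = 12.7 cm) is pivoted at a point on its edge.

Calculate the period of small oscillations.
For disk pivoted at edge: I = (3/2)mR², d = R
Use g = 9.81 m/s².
I/m = (3/2)R² = 0.02419 m²; d = R = 0.127 m
T = 2π√((3/2)R²/(gR)) = 2π√(3R/(2g)) = 0.8756 s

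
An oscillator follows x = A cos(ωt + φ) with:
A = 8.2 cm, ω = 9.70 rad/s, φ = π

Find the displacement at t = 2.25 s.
x = A cos(ωt + φ) = 8.2×cos(9.7×2.25 + π) = 8.087 cm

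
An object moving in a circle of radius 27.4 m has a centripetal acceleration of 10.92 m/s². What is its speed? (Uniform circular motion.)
v = √(a_c × r) = √(10.92 × 27.4) = 17.3 m/s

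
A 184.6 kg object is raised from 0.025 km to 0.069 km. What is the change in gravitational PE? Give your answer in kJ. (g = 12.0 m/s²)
ΔPE = mg(h₂ − h₁) = 184.6 kg × 12.0 m/s² × (69 − 25) m = 9.747e+04 J = 97.47 kJ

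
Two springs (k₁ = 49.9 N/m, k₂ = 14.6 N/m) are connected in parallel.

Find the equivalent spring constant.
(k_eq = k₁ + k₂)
k_eq = k₁ + k₂ = 49.9 + 14.6 = 64.5 N/m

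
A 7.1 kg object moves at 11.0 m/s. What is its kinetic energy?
KE = ½mv² = ½×7.1×11.0² = 429.55 J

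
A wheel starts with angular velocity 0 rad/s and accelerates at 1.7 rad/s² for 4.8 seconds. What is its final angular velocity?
ω = ω₀ + αt = 0 + 1.7 × 4.8 = 8.16 rad/s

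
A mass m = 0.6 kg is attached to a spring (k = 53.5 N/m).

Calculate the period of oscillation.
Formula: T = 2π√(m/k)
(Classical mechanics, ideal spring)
T = 2π√(m/k) = 2π√(0.6/53.5) = 0.6654 s; f = 1/T = 1.503 Hz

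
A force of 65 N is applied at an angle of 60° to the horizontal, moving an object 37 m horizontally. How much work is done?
W = Fd cosθ = 65×37×cos(60°) = 1202.5 J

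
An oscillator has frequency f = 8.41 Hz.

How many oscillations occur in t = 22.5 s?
n = f×t = 8.41×22.5 = 189.2 oscillations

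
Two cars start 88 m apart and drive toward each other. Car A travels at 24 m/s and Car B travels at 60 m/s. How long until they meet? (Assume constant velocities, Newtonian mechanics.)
Combined speed: v_combined = 24 + 60 = 84 m/s
Time to meet: t = d/84 = 88/84 = 1.05 s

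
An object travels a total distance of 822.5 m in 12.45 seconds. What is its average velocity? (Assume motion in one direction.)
v_avg = Δd / Δt = 822.5 / 12.45 = 66.06 m/s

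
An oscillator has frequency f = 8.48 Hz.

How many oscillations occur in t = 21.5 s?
n = f×t = 8.48×21.5 = 182.3 oscillations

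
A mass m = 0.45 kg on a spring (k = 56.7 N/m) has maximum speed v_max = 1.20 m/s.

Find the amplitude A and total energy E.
½mv²_max = ½kA² → A = v_max√(m/k) = 1.2×√(0.45/56.7) = 0.1069 m = 10.69 cm
E = ½mv²_max = ½×0.45×1.2² = 0.324 J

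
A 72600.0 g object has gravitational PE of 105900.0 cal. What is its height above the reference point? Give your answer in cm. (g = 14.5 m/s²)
PE = mgh → h = PE/(mg) = 4.431e+05 J / (72.6 kg × 14.5 m/s²) = 420.9 m = 42090.0 cm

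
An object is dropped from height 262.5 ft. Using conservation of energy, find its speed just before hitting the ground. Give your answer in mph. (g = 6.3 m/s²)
mgh = ½mv² → v = √(2gh) = √(2×6.3×80.01) = 31.75 m/s = 71.02 mph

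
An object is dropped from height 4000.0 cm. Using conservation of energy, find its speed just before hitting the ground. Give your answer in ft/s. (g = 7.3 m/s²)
mgh = ½mv² → v = √(2gh) = √(2×7.3×40) = 24.17 m/s = 79.29 ft/s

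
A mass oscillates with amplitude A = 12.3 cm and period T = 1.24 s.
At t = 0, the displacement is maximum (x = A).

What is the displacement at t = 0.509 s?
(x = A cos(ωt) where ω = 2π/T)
ω = 2π/T = 2π/1.24 = 5.067 rad/s
x = A cos(ωt) = 12.3×cos(5.067×0.509) = -10.41 cm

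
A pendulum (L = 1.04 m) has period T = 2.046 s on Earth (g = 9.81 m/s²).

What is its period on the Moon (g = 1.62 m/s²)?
T = 2π√(L/g), so T_moon/T_earth = √(g_earth/g_moon)
T_moon = 2π√(1.04/1.62) = 5.034 s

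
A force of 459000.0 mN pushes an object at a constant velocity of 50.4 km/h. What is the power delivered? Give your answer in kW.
P = Fv = 459 N × 14 m/s = 6426 W = 6.426 kW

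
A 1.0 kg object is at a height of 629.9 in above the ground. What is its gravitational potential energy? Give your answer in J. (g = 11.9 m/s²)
PE = mgh = 1 kg × 11.9 m/s² × 16 m = 190.4 J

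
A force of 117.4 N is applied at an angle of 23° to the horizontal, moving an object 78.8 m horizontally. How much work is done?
W = Fd cosθ = 117.4×78.8×cos(23°) = 8515.7 J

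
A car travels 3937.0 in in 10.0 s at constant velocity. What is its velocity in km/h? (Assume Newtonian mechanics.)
v = d/t (with unit conversion) = 36.0 km/h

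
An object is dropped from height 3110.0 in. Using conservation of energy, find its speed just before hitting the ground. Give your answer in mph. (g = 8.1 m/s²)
mgh = ½mv² → v = √(2gh) = √(2×8.1×78.99) = 35.77 m/s = 80.02 mph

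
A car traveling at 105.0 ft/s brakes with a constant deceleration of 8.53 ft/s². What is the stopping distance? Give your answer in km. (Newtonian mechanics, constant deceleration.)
d = v₀² / (2a) (with unit conversion) = 0.197 km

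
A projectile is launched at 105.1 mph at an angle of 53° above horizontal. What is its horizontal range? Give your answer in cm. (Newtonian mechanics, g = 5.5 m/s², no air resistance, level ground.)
R = v₀² sin(2θ) / g (with unit conversion) = 38580.0 cm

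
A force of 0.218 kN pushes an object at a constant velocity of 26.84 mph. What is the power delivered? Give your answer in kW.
P = Fv = 218 N × 12 m/s = 2616 W = 2.616 kW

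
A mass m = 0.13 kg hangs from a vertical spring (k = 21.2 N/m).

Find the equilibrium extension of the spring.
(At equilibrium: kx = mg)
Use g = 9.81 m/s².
x_eq = mg/k = 0.13×9.81/21.2 = 0.06016 m = 6.016 cm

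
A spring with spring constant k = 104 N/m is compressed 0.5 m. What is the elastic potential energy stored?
PE = ½kx² = ½×104×0.5² = 13.0 J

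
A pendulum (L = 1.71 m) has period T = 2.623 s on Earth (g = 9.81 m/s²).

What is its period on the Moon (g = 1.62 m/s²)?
T = 2π√(L/g), so T_moon/T_earth = √(g_earth/g_moon)
T_moon = 2π√(1.71/1.62) = 6.455 s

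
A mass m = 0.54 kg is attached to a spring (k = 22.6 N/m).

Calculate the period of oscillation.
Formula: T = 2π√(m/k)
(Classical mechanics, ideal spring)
T = 2π√(m/k) = 2π√(0.54/22.6) = 0.9712 s; f = 1/T = 1.03 Hz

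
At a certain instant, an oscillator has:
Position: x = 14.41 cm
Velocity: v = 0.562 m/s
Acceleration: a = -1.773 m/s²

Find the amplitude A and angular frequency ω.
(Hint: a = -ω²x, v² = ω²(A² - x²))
a = −ω²x → ω = √(|a|/x) = √(1.773/0.1441) = 3.508 rad/s
v² = ω²(A² − x²) → A = √(x² + v²/ω²) = √(0.1441² + 0.562²/3.508²) = 0.2155 m = 21.55 cm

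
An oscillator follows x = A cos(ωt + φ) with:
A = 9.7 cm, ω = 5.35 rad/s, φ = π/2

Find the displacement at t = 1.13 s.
x = A cos(ωt + φ) = 9.7×cos(5.35×1.13 + π/2) = 2.284 cm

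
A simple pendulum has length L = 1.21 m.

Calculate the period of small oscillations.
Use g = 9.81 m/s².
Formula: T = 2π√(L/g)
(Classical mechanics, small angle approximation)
T = 2π√(L/g) = 2π√(1.21/9.81) = 2.207 s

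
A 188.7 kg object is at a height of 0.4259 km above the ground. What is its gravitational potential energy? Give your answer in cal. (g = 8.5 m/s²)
PE = mgh = 188.7 kg × 8.5 m/s² × 425.9 m = 6.831e+05 J = 163300.0 cal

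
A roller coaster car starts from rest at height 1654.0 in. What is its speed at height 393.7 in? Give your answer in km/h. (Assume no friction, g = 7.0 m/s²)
mgh₁ = ½mv₂² + mgh₂ → v₂ = √(2g(h₁−h₂)) = √(2×7.0×(42.01−10)) = 21.17 m/s = 76.21 km/h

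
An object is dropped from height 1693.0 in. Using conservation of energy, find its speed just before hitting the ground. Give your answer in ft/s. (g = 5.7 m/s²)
mgh = ½mv² → v = √(2gh) = √(2×5.7×43) = 22.14 m/s = 72.64 ft/s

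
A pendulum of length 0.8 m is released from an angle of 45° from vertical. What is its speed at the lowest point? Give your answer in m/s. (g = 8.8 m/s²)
h = L(1 − cosθ) = 0.8×(1 − cos45°) = 0.2343 m
v = √(2gh) = √(2×8.8×0.2343) = 2.031 m/s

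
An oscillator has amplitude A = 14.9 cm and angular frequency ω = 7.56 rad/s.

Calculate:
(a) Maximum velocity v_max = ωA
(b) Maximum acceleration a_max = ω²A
v_max = ωA = 7.56×0.149 = 1.126 m/s
a_max = ω²A = 7.56²×0.149 = 8.516 m/s²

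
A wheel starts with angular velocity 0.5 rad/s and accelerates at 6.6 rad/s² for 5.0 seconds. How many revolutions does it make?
θ = ω₀t + ½αt² = 0.5×5.0 + ½×6.6×5.0² = 85.0 rad
Revolutions = θ/(2π) = 85.0/(2π) = 13.53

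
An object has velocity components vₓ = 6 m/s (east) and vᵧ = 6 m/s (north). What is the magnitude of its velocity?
|v| = √(vₓ² + vᵧ²) = √(6² + 6²) = √(72) = 8.49 m/s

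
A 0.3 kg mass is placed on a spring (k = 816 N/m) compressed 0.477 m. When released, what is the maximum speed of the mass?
½kx² = ½mv² → v = x√(k/m) = 0.477×√(816/0.3) = 24.88 m/s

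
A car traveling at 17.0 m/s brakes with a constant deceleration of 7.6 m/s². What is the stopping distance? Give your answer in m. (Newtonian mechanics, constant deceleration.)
d = v₀² / (2a) = 19.01 m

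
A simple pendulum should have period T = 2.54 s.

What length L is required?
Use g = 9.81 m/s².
T = 2π√(L/g) → L = g(T/2π)² = 9.81×(2.54/2π)² = 1.603 m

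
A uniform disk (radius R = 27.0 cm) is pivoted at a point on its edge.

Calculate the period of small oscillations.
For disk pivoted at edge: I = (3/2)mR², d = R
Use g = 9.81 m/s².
I/m = (3/2)R² = 0.1094 m²; d = R = 0.27 m
T = 2π√((3/2)R²/(gR)) = 2π√(3R/(2g)) = 1.277 s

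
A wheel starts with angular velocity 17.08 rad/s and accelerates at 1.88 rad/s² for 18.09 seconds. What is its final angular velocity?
ω = ω₀ + αt = 17.08 + 1.88 × 18.09 = 51.09 rad/s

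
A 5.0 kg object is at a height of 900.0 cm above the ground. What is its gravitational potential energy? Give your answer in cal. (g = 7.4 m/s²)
PE = mgh = 5 kg × 7.4 m/s² × 9 m = 333 J = 79.59 cal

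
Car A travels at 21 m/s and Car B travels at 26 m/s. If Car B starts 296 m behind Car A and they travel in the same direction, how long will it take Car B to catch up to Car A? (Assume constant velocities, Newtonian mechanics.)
Relative speed: v_rel = 26 - 21 = 5 m/s
Time to catch: t = d₀/v_rel = 296/5 = 59.2 s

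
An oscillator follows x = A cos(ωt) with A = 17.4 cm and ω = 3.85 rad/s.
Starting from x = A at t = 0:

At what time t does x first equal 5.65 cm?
cos(ωt) = x/A = 5.65/17.4 = 0.3247
ωt = arccos(0.3247) = 1.24 rad
t = 1.24/3.85 = 0.3221 s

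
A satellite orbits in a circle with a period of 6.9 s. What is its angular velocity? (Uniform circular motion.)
ω = 2π/T = 2π/6.9 = 0.9106 rad/s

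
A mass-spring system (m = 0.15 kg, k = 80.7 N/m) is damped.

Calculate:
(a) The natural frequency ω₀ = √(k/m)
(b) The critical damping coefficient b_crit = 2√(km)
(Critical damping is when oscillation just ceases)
ω₀ = √(k/m) = √(80.7/0.15) = 23.19 rad/s
b_crit = 2√(km) = 2√(80.7×0.15) = 6.958 kg/s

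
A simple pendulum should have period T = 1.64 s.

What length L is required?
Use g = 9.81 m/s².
T = 2π√(L/g) → L = g(T/2π)² = 9.81×(1.64/2π)² = 0.6683 m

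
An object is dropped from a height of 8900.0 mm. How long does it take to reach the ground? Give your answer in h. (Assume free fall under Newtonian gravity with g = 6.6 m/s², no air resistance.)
t = √(2h/g) (with unit conversion) = 0.0004562 h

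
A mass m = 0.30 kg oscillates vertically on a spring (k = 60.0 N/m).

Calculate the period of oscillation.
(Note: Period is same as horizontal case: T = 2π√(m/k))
T = 2π√(m/k) = 2π√(0.3/60.0) = 0.4443 s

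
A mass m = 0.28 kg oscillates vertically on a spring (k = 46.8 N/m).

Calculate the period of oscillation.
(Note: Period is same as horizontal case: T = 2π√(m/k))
T = 2π√(m/k) = 2π√(0.28/46.8) = 0.486 s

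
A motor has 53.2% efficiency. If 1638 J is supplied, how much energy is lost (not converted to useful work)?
W_out = η × W_in = 0.532×1638 = 871.42 J
W_lost = W_in − W_out = 1638 − 871.42 = 766.58 J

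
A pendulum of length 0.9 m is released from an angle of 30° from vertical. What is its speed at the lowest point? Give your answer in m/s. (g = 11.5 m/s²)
h = L(1 − cosθ) = 0.9×(1 − cos30°) = 0.1206 m
v = √(2gh) = √(2×11.5×0.1206) = 1.665 m/s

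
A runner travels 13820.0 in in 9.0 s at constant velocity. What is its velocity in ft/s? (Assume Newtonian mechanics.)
v = d/t (with unit conversion) = 128.0 ft/s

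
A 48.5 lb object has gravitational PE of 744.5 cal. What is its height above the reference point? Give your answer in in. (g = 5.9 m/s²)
PE = mgh → h = PE/(mg) = 3115 J / (22 kg × 5.9 m/s²) = 24 m = 944.9 in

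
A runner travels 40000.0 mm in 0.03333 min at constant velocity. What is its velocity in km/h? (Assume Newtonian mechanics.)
v = d/t (with unit conversion) = 72.01 km/h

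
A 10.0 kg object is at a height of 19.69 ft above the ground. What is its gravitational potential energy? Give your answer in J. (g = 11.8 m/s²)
PE = mgh = 10 kg × 11.8 m/s² × 6.002 m = 708.2 J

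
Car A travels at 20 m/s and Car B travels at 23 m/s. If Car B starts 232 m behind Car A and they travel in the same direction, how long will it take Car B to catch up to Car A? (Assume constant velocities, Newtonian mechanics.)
Relative speed: v_rel = 23 - 20 = 3 m/s
Time to catch: t = d₀/v_rel = 232/3 = 77.33 s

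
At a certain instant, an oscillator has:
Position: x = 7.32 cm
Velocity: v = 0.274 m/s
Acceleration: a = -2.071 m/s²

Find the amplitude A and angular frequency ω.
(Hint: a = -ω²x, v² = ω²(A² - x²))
a = −ω²x → ω = √(|a|/x) = √(2.071/0.0732) = 5.319 rad/s
v² = ω²(A² − x²) → A = √(x² + v²/ω²) = √(0.0732² + 0.274²/5.319²) = 0.08951 m = 8.951 cm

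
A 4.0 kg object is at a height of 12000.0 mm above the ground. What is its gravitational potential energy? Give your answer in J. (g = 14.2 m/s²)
PE = mgh = 4 kg × 14.2 m/s² × 12 m = 681.6 J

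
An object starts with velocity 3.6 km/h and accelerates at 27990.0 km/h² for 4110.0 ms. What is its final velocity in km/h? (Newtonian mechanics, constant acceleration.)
v = v₀ + at (with unit conversion) = 35.56 km/h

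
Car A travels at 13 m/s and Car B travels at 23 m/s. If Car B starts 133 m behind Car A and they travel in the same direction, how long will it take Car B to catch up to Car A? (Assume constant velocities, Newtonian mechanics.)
Relative speed: v_rel = 23 - 13 = 10 m/s
Time to catch: t = d₀/v_rel = 133/10 = 13.3 s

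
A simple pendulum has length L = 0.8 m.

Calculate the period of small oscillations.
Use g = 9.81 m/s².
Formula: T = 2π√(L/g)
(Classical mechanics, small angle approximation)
T = 2π√(L/g) = 2π√(0.8/9.81) = 1.794 s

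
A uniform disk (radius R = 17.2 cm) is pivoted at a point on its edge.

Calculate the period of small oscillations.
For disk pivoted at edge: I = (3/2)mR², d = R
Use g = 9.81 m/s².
I/m = (3/2)R² = 0.04438 m²; d = R = 0.172 m
T = 2π√((3/2)R²/(gR)) = 2π√(3R/(2g)) = 1.019 s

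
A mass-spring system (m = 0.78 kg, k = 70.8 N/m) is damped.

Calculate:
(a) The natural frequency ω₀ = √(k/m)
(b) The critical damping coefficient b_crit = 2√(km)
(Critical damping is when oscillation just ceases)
ω₀ = √(k/m) = √(70.8/0.78) = 9.527 rad/s
b_crit = 2√(km) = 2√(70.8×0.78) = 14.86 kg/s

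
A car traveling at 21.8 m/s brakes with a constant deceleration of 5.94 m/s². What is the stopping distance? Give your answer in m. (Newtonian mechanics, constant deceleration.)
d = v₀² / (2a) = 40.0 m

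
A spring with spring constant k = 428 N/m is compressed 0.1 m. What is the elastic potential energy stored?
PE = ½kx² = ½×428×0.1² = 2.14 J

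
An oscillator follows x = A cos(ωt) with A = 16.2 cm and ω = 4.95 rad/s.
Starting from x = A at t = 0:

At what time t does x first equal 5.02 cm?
cos(ωt) = x/A = 5.02/16.2 = 0.3099
ωt = arccos(0.3099) = 1.256 rad
t = 1.256/4.95 = 0.2537 s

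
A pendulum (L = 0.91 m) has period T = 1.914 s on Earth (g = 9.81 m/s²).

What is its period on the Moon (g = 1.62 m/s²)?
T = 2π√(L/g), so T_moon/T_earth = √(g_earth/g_moon)
T_moon = 2π√(0.91/1.62) = 4.709 s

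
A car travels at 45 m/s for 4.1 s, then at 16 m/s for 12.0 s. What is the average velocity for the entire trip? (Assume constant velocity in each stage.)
d₁ = v₁t₁ = 45 × 4.1 = 184.5 m
d₂ = v₂t₂ = 16 × 12.0 = 192 m
d_total = 376.5 m, t_total = 16.1 s
v_avg = d_total/t_total = 376.5/16.1 = 23.39 m/s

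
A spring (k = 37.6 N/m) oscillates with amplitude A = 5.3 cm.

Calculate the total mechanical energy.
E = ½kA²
E = ½kA² = ½×37.6×(0.053)² = 0.05281 J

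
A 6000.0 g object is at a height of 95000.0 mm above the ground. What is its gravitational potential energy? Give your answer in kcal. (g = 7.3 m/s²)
PE = mgh = 6 kg × 7.3 m/s² × 95 m = 4161 J = 0.9945 kcal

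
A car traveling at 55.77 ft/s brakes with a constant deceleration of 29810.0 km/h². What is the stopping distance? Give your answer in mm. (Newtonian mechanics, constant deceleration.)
d = v₀² / (2a) (with unit conversion) = 62810.0 mm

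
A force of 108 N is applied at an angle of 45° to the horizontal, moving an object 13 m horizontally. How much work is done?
W = Fd cosθ = 108×13×cos(45°) = 992.78 J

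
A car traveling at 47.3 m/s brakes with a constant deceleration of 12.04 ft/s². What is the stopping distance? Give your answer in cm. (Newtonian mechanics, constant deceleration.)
d = v₀² / (2a) (with unit conversion) = 30480.0 cm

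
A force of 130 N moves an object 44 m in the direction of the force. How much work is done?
W = Fd = 130×44 = 5720.0 J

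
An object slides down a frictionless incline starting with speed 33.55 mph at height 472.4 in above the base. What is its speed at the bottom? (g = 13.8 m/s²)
½mv₀² + mgh = ½mv² → v = √(v₀² + 2gh) = √(15² + 2×13.8×12) = 23.58 m/s = 52.75 mph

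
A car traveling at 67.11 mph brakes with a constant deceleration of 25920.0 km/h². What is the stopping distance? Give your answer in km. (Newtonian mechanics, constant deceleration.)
d = v₀² / (2a) (with unit conversion) = 0.225 km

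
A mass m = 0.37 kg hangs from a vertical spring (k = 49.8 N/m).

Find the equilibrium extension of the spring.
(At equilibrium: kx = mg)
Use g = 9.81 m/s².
x_eq = mg/k = 0.37×9.81/49.8 = 0.07289 m = 7.289 cm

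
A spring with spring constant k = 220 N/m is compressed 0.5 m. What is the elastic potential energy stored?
PE = ½kx² = ½×220×0.5² = 27.5 J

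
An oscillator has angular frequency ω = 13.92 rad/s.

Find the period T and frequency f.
T = 2π/ω = 2π/13.92 = 0.4514 s; f = ω/2π = 2.215 Hz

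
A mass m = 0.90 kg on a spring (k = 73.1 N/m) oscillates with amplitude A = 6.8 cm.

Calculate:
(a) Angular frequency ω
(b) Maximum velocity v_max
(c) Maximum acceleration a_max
ω = √(k/m) = √(73.1/0.9) = 9.012 rad/s
v_max = ωA = 9.012×0.068 = 0.6128 m/s
a_max = ω²A = 9.012²×0.068 = 5.523 m/s²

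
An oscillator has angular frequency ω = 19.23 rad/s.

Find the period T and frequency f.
T = 2π/ω = 2π/19.23 = 0.3267 s; f = ω/2π = 3.061 Hz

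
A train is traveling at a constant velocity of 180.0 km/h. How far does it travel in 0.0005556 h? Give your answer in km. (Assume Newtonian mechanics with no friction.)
d = vt (with unit conversion) = 0.1 km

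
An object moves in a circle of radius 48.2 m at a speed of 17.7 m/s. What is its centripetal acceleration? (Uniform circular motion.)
a_c = v²/r = 17.7²/48.2 = 313.29/48.2 = 6.5 m/s²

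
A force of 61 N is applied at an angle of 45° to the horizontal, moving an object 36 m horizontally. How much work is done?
W = Fd cosθ = 61×36×cos(45°) = 1552.8 J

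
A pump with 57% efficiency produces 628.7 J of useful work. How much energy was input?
W_in = W_out/η = 628.7/0.57 = 1103.0 J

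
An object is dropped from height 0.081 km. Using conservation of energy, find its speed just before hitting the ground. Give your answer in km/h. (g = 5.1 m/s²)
mgh = ½mv² → v = √(2gh) = √(2×5.1×81) = 28.74 m/s = 103.5 km/h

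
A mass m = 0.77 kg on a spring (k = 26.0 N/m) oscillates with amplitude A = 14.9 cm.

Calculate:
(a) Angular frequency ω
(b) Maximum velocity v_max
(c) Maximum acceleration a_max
ω = √(k/m) = √(26.0/0.77) = 5.811 rad/s
v_max = ωA = 5.811×0.149 = 0.8658 m/s
a_max = ω²A = 5.811²×0.149 = 5.031 m/s²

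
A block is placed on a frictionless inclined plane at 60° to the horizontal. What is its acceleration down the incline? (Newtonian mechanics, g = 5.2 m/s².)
a = g sin(θ) = 5.2 × sin(60°) = 5.2 × 0.866 = 4.5 m/s²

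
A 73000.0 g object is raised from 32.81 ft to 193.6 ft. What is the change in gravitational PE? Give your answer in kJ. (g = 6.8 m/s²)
ΔPE = mg(h₂ − h₁) = 73 kg × 6.8 m/s² × (59.01 − 10) m = 2.433e+04 J = 24.33 kJ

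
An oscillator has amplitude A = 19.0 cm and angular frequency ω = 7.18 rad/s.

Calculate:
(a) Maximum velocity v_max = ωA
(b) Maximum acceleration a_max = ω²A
v_max = ωA = 7.18×0.19 = 1.364 m/s
a_max = ω²A = 7.18²×0.19 = 9.795 m/s²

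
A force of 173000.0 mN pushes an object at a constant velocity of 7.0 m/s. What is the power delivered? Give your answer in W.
P = Fv = 173 N × 7 m/s = 1211 W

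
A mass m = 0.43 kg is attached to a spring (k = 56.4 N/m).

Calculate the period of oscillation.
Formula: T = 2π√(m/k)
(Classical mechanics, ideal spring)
T = 2π√(m/k) = 2π√(0.43/56.4) = 0.5486 s; f = 1/T = 1.823 Hz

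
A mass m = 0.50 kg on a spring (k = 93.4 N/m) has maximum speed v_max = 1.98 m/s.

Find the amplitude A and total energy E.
½mv²_max = ½kA² → A = v_max√(m/k) = 1.98×√(0.5/93.4) = 0.1449 m = 14.49 cm
E = ½mv²_max = ½×0.5×1.98² = 0.9801 J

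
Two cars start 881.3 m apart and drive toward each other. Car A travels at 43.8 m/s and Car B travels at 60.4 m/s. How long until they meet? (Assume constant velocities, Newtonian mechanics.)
Combined speed: v_combined = 43.8 + 60.4 = 104.2 m/s
Time to meet: t = d/104.2 = 881.3/104.2 = 8.46 s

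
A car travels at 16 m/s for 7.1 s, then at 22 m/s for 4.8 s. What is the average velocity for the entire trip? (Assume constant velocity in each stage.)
d₁ = v₁t₁ = 16 × 7.1 = 113.6 m
d₂ = v₂t₂ = 22 × 4.8 = 105.6 m
d_total = 219.2 m, t_total = 11.9 s
v_avg = d_total/t_total = 219.2/11.9 = 18.42 m/s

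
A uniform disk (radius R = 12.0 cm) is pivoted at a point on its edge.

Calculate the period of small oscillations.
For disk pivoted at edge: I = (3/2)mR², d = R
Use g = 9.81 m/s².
I/m = (3/2)R² = 0.0216 m²; d = R = 0.12 m
T = 2π√((3/2)R²/(gR)) = 2π√(3R/(2g)) = 0.8511 s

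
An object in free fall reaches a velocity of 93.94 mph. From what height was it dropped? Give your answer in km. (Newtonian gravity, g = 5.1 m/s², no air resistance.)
h = v²/(2g) (with unit conversion) = 0.1729 km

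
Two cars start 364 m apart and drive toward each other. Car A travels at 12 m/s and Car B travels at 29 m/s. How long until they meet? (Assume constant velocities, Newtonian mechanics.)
Combined speed: v_combined = 12 + 29 = 41 m/s
Time to meet: t = d/41 = 364/41 = 8.88 s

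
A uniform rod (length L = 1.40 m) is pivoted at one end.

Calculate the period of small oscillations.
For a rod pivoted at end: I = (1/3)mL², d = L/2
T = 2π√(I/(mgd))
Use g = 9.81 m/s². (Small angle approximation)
I/m = (1/3)L² = 0.6533 m²; d = L/2 = 0.7 m
T = 2π√(I/(mgd)) = 2π√(0.6533/(9.81×0.7)) = 1.938 s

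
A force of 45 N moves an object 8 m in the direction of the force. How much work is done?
W = Fd = 45×8 = 360.0 J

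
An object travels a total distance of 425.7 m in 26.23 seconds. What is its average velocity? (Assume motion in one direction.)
v_avg = Δd / Δt = 425.7 / 26.23 = 16.23 m/s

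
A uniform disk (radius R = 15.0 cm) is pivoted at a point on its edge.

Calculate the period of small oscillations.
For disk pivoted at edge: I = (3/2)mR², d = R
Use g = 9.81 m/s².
I/m = (3/2)R² = 0.03375 m²; d = R = 0.15 m
T = 2π√((3/2)R²/(gR)) = 2π√(3R/(2g)) = 0.9516 s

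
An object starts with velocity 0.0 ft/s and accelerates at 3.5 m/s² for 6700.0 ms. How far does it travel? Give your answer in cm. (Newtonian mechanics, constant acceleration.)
d = v₀t + ½at² (with unit conversion) = 7856.0 cm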